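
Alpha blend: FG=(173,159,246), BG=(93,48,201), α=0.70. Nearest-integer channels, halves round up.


C = α×F + (1-α)×B, with 1-α = 0.30
R: 0.70×173 + 0.30×93 = 121.10 + 27.90 = 149.00 → 149
G: 0.70×159 + 0.30×48 = 111.30 + 14.40 = 125.70 → 126
B: 0.70×246 + 0.30×201 = 172.20 + 60.30 = 232.50 → 233
= RGB(149, 126, 233)


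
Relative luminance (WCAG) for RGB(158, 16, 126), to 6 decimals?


Linearize each channel (sRGB transfer function): c = v/255; c_lin = c/12.92 if c ≤ 0.04045, else ((c+0.055)/1.055)^2.4
  R: 158/255 ≈ 0.619608 > 0.04045 → ((0.619608+0.055)/1.055)^2.4 ≈ 0.341914
  G: 16/255 ≈ 0.062745 > 0.04045 → ((0.062745+0.055)/1.055)^2.4 ≈ 0.005182
  B: 126/255 ≈ 0.494118 > 0.04045 → ((0.494118+0.055)/1.055)^2.4 ≈ 0.208637
R_lin = 0.341914, G_lin = 0.005182, B_lin = 0.208637
L = 0.2126×R + 0.7152×G + 0.0722×B
L = 0.2126×0.341914 + 0.7152×0.005182 + 0.0722×0.208637
L ≈ 0.091460


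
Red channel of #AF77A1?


Color: #AF77A1
R = AF = 175
G = 77 = 119
B = A1 = 161
Red = 175


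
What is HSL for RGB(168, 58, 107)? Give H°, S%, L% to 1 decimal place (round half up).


Normalize: R'=168/255≈0.6588, G'=58/255≈0.2275, B'=107/255≈0.4196
Max=168/255, Min=58/255, Δ=Max-Min=110/255
L = (Max+Min)/2 = (168+58)/510 = 226/510 = 0.44313… → L = 44.3%
L ≤ 0.5 → S = Δ/(Max+Min) = 110/(168+58) = 110/226 = 0.48672… → S = 48.7%
(the 1/255 factors cancel in S and H, so raw channel differences can be used)
Max is R' → H = 60 × (((G-B)/Δ) mod 6) = 60 × (((58-107)/110) mod 6)
  (-49)/110 = -0.4454…; negative, so add 6 → 5.5545…
  H = 60 × 5.5545… = 333.272…° → H = 333.3°
= HSL(333.3°, 48.7%, 44.3%)


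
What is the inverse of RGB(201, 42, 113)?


Invert: (255-R, 255-G, 255-B)
R: 255-201 = 54
G: 255-42 = 213
B: 255-113 = 142
= RGB(54, 213, 142)


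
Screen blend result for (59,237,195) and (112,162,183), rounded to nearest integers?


Screen: C = 255 - (255-A)×(255-B)/255, rounded to nearest integer
R: 255 - (255-59)×(255-112)/255 = 255 - 28028/255 ≈ 255 - 109.914 = 145.086 → 145
G: 255 - (255-237)×(255-162)/255 = 255 - 1674/255 ≈ 255 - 6.565 = 248.435 → 248
B: 255 - (255-195)×(255-183)/255 = 255 - 4320/255 ≈ 255 - 16.941 = 238.059 → 238
= RGB(145, 248, 238)


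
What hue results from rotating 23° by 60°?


New hue = (H + rotation) mod 360
New hue = (23 + 60) mod 360
= 83 mod 360
= 83°


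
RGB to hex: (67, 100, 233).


R = 67 → 43 (hex)
G = 100 → 64 (hex)
B = 233 → E9 (hex)
Hex = #4364E9


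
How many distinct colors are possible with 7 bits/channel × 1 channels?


Total bits = 7 bits/channel × 1 channels = 7 bits
Distinct colors = 2^7
= 128 colors


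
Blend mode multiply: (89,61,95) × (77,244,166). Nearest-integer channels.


Multiply: C = A×B/255, rounded to nearest integer
R: 89×77/255 = 6853/255 ≈ 26.875 → 27
G: 61×244/255 = 14884/255 ≈ 58.369 → 58
B: 95×166/255 = 15770/255 ≈ 61.843 → 62
= RGB(27, 58, 62)


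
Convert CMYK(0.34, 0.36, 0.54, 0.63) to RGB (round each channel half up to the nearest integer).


R = 255 × (1-C) × (1-K) = 255 × 0.66 × 0.37 = 62.271 → 62
G = 255 × (1-M) × (1-K) = 255 × 0.64 × 0.37 = 60.384 → 60
B = 255 × (1-Y) × (1-K) = 255 × 0.46 × 0.37 = 43.401 → 43
= RGB(62, 60, 43)


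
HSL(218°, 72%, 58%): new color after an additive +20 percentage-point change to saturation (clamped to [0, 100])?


Original S = 72%
Adjustment = +20 percentage points
New S = 72 + (20) = 92
Clamp to [0, 100] → 92
= HSL(218°, 92%, 58%)


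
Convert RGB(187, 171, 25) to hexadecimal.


R = 187 → BB (hex)
G = 171 → AB (hex)
B = 25 → 19 (hex)
Hex = #BBAB19


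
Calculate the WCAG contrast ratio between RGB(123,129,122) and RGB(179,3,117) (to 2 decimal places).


Linearize each sRGB channel c=v/255: c/12.92 if c ≤ 0.04045 else ((c+0.055)/1.055)^2.4
L = 0.2126×R_lin + 0.7152×G_lin + 0.0722×B_lin
Color 1 (123,129,122):
  R=123: 123/255≈0.4824 > 0.04045 → ((0.4824+0.055)/1.055)^2.4 ≈ 0.19807
  G=129: 129/255≈0.5059 > 0.04045 → ((0.5059+0.055)/1.055)^2.4 ≈ 0.21953
  B=122: 122/255≈0.4784 > 0.04045 → ((0.4784+0.055)/1.055)^2.4 ≈ 0.19462
  L1 = 0.2126×0.19807 + 0.7152×0.21953 + 0.0722×0.19462 ≈ 0.21317
Color 2 (179,3,117):
  R=179: 179/255≈0.7020 > 0.04045 → ((0.7020+0.055)/1.055)^2.4 ≈ 0.45079
  G=3: 3/255≈0.0118 ≤ 0.04045 → 0.0118/12.92 ≈ 0.00091
  B=117: 117/255≈0.4588 > 0.04045 → ((0.4588+0.055)/1.055)^2.4 ≈ 0.17789
  L2 = 0.2126×0.45079 + 0.7152×0.00091 + 0.0722×0.17789 ≈ 0.10933
Lighter = 0.21317, Darker = 0.10933
Ratio = (L_lighter + 0.05) / (L_darker + 0.05)
Ratio = (0.21317 + 0.05) / (0.10933 + 0.05) = 0.26317 / 0.15933 ≈ 1.6517
Ratio ≈ 1.65:1


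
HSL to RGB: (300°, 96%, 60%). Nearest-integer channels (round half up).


H=300°, S=0.96, L=0.60
C = (1-|2L-1|)×S = (1-|0.20|)×0.96 = 0.768
H' = H/60 = 300/60 ≈ 5.0000; X = C×(1-|H' mod 2 - 1|) = 0.768
m = L - C/2 = 0.60 - 0.384 = 0.216
Sector ⌊H'⌋ = 5 → (R',G',B') = (0.768, 0.0, 0.768)
RGB = ((R'+m)×255, (G'+m)×255, (B'+m)×255) = (250.92, 55.08, 250.92)
Round half up → RGB(251, 55, 251)


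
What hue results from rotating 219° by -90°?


New hue = (H + rotation) mod 360
New hue = (219 -90) mod 360
= 129 mod 360
= 129°


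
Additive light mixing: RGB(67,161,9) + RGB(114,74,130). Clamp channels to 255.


Additive: each channel = min(255, C₁+C₂)
R: 67+114 = 181 → 181
G: 161+74 = 235 → 235
B: 9+130 = 139 → 139
= RGB(181, 235, 139)


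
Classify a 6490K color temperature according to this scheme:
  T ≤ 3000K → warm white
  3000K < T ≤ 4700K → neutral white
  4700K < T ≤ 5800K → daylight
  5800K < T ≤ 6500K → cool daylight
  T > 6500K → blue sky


Temperature: 6490K
5800K < 6490K ≤ 6500K → cool daylight
Classification: cool daylight


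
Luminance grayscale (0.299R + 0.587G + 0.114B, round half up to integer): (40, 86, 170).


Gray = 0.299×R + 0.587×G + 0.114×B
Gray = 0.299×40 + 0.587×86 + 0.114×170
Gray = 11.960 + 50.482 + 19.380
Gray = 81.822 → round half up → 82
Gray = 82


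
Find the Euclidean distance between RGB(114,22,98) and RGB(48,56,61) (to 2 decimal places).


d = √[(R₁-R₂)² + (G₁-G₂)² + (B₁-B₂)²]
d = √[(114-48)² + (22-56)² + (98-61)²]
d = √[4356 + 1156 + 1369]
d = √6881
d ≈ 82.95


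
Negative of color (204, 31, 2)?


Invert: (255-R, 255-G, 255-B)
R: 255-204 = 51
G: 255-31 = 224
B: 255-2 = 253
= RGB(51, 224, 253)


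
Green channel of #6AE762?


Color: #6AE762
R = 6A = 106
G = E7 = 231
B = 62 = 98
Green = 231


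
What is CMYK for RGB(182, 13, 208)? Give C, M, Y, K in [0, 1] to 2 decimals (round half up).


R'=182/255≈0.7137, G'=13/255≈0.0510, B'=208/255≈0.8157
K = 1 - max(R',G',B') = 1 - 208/255 = 47/255 = 0.18431… → 0.18
(1-R'-K)/(1-K) simplifies to (max-R)/max with max = 208:
C = (208-182)/208 = 26/208 = 0.125 → 0.13
M = (208-13)/208 = 195/208 = 0.9375 → 0.94
Y = (208-208)/208 = 0/208 = 0 → 0.00
= CMYK(0.13, 0.94, 0.00, 0.18)


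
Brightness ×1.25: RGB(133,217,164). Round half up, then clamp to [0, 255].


Multiply each channel by 1.25, round half up, clamp to [0, 255]
R: 133×1.25 = 166.25 → round → 166
G: 217×1.25 = 271.25 → round → 271 → clamp → 255
B: 164×1.25 = 205
= RGB(166, 255, 205)


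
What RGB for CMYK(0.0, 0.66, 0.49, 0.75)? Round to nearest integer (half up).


R = 255 × (1-C) × (1-K) = 255 × 1.00 × 0.25 = 63.75 → 64
G = 255 × (1-M) × (1-K) = 255 × 0.34 × 0.25 = 21.675 → 22
B = 255 × (1-Y) × (1-K) = 255 × 0.51 × 0.25 = 32.5125 → 33
= RGB(64, 22, 33)


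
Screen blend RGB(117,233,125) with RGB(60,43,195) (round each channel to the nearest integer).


Screen: C = 255 - (255-A)×(255-B)/255, rounded to nearest integer
R: 255 - (255-117)×(255-60)/255 = 255 - 26910/255 ≈ 255 - 105.529 = 149.471 → 149
G: 255 - (255-233)×(255-43)/255 = 255 - 4664/255 ≈ 255 - 18.290 = 236.710 → 237
B: 255 - (255-125)×(255-195)/255 = 255 - 7800/255 ≈ 255 - 30.588 = 224.412 → 224
= RGB(149, 237, 224)


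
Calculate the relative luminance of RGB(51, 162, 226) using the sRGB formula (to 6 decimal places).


Linearize each channel (sRGB transfer function): c = v/255; c_lin = c/12.92 if c ≤ 0.04045, else ((c+0.055)/1.055)^2.4
  R: 51/255 ≈ 0.200000 > 0.04045 → ((0.200000+0.055)/1.055)^2.4 ≈ 0.033105
  G: 162/255 ≈ 0.635294 > 0.04045 → ((0.635294+0.055)/1.055)^2.4 ≈ 0.361307
  B: 226/255 ≈ 0.886275 > 0.04045 → ((0.886275+0.055)/1.055)^2.4 ≈ 0.760525
R_lin = 0.033105, G_lin = 0.361307, B_lin = 0.760525
L = 0.2126×R + 0.7152×G + 0.0722×B
L = 0.2126×0.033105 + 0.7152×0.361307 + 0.0722×0.760525
L ≈ 0.320355


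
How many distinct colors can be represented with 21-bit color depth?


Colors = 2^bits = 2^21
= 2,097,152 colors


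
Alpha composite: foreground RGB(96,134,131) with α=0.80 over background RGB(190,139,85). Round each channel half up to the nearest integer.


C = α×F + (1-α)×B, with 1-α = 0.20
R: 0.80×96 + 0.20×190 = 76.80 + 38.00 = 114.80 → 115
G: 0.80×134 + 0.20×139 = 107.20 + 27.80 = 135.00 → 135
B: 0.80×131 + 0.20×85 = 104.80 + 17.00 = 121.80 → 122
= RGB(115, 135, 122)


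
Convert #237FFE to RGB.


23 → 35 (R)
7F → 127 (G)
FE → 254 (B)
= RGB(35, 127, 254)


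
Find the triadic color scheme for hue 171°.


Triadic: equally spaced at 120° intervals
H1 = 171°
H2 = (171 + 120) mod 360 = 291°
H3 = (171 + 240) mod 360 = 51°
Triadic = 171°, 291°, 51°


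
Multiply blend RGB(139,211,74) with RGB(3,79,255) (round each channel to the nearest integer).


Multiply: C = A×B/255, rounded to nearest integer
R: 139×3/255 = 417/255 ≈ 1.635 → 2
G: 211×79/255 = 16669/255 ≈ 65.369 → 65
B: 74×255/255 = 18870/255 ≈ 74.000 → 74
= RGB(2, 65, 74)


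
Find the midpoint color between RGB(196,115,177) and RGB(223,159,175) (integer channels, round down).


Midpoint: each channel = ⌊(C₁+C₂)/2⌋
R: ⌊(196+223)/2⌋ = 209
G: ⌊(115+159)/2⌋ = 137
B: ⌊(177+175)/2⌋ = 176
= RGB(209, 137, 176)


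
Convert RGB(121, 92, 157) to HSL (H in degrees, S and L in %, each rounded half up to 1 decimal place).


Normalize: R'=121/255≈0.4745, G'=92/255≈0.3608, B'=157/255≈0.6157
Max=157/255, Min=92/255, Δ=Max-Min=65/255
L = (Max+Min)/2 = (157+92)/510 = 249/510 = 0.48823… → L = 48.8%
L ≤ 0.5 → S = Δ/(Max+Min) = 65/(157+92) = 65/249 = 0.26104… → S = 26.1%
(the 1/255 factors cancel in S and H, so raw channel differences can be used)
Max is B' → H = 60 × ((R-G)/Δ + 4) = 60 × ((121-92)/65 + 4)
  29/65 + 4 = 0.4461… + 4 = 4.4461…
  H = 60 × 4.4461… = 266.769…° → H = 266.8°
= HSL(266.8°, 26.1%, 48.8%)


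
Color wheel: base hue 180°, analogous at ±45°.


Base hue: 180°
Left analog: (180 - 45) mod 360 = 135°
Right analog: (180 + 45) mod 360 = 225°
Analogous hues = 135° and 225°


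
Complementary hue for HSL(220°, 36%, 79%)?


Complement = opposite side of color wheel = hue + 180°
H' = (220 + 180) mod 360 = 40°
S and L unchanged.
= HSL(40°, 36%, 79%)


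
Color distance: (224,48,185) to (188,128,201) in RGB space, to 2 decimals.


d = √[(R₁-R₂)² + (G₁-G₂)² + (B₁-B₂)²]
d = √[(224-188)² + (48-128)² + (185-201)²]
d = √[1296 + 6400 + 256]
d = √7952
d ≈ 89.17


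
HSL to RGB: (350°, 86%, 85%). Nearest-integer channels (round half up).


H=350°, S=0.86, L=0.85
C = (1-|2L-1|)×S = (1-|0.70|)×0.86 = 0.258
H' = H/60 = 350/60 ≈ 5.8333; X = C×(1-|H' mod 2 - 1|) = 0.043
m = L - C/2 = 0.85 - 0.129 = 0.721
Sector ⌊H'⌋ = 5 → (R',G',B') = (0.258, 0.0, 0.043)
RGB = ((R'+m)×255, (G'+m)×255, (B'+m)×255) = (249.645, 183.855, 194.82)
Round half up → RGB(250, 184, 195)


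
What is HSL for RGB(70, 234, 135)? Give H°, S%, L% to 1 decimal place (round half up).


Normalize: R'=70/255≈0.2745, G'=234/255≈0.9176, B'=135/255≈0.5294
Max=234/255, Min=70/255, Δ=Max-Min=164/255
L = (Max+Min)/2 = (234+70)/510 = 304/510 = 0.59607… → L = 59.6%
L > 0.5 → S = Δ/(2-Max-Min) = 164/(510-234-70) = 164/206 = 0.79611… → S = 79.6%
(the 1/255 factors cancel in S and H, so raw channel differences can be used)
Max is G' → H = 60 × ((B-R)/Δ + 2) = 60 × ((135-70)/164 + 2)
  65/164 + 2 = 0.3963… + 2 = 2.3963…
  H = 60 × 2.3963… = 143.780…° → H = 143.8°
= HSL(143.8°, 79.6%, 59.6%)


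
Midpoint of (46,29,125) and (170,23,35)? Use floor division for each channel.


Midpoint: each channel = ⌊(C₁+C₂)/2⌋
R: ⌊(46+170)/2⌋ = 108
G: ⌊(29+23)/2⌋ = 26
B: ⌊(125+35)/2⌋ = 80
= RGB(108, 26, 80)


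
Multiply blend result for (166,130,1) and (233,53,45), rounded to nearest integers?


Multiply: C = A×B/255, rounded to nearest integer
R: 166×233/255 = 38678/255 ≈ 151.678 → 152
G: 130×53/255 = 6890/255 ≈ 27.020 → 27
B: 1×45/255 = 45/255 ≈ 0.176 → 0
= RGB(152, 27, 0)


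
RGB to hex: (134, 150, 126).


R = 134 → 86 (hex)
G = 150 → 96 (hex)
B = 126 → 7E (hex)
Hex = #86967E


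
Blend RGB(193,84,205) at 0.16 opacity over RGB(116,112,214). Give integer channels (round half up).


C = α×F + (1-α)×B, with 1-α = 0.84
R: 0.16×193 + 0.84×116 = 30.88 + 97.44 = 128.32 → 128
G: 0.16×84 + 0.84×112 = 13.44 + 94.08 = 107.52 → 108
B: 0.16×205 + 0.84×214 = 32.80 + 179.76 = 212.56 → 213
= RGB(128, 108, 213)


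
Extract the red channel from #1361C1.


Color: #1361C1
R = 13 = 19
G = 61 = 97
B = C1 = 193
Red = 19


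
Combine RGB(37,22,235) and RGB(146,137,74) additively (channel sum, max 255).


Additive: each channel = min(255, C₁+C₂)
R: 37+146 = 183 → 183
G: 22+137 = 159 → 159
B: 235+74 = 309 → 255
= RGB(183, 159, 255)


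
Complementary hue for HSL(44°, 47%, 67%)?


Complement = opposite side of color wheel = hue + 180°
H' = (44 + 180) mod 360 = 224°
S and L unchanged.
= HSL(224°, 47%, 67%)


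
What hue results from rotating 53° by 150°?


New hue = (H + rotation) mod 360
New hue = (53 + 150) mod 360
= 203 mod 360
= 203°


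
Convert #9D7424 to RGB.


9D → 157 (R)
74 → 116 (G)
24 → 36 (B)
= RGB(157, 116, 36)


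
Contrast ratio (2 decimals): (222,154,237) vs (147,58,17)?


Linearize each sRGB channel c=v/255: c/12.92 if c ≤ 0.04045 else ((c+0.055)/1.055)^2.4
L = 0.2126×R_lin + 0.7152×G_lin + 0.0722×B_lin
Color 1 (222,154,237):
  R=222: 222/255≈0.8706 > 0.04045 → ((0.8706+0.055)/1.055)^2.4 ≈ 0.73046
  G=154: 154/255≈0.6039 > 0.04045 → ((0.6039+0.055)/1.055)^2.4 ≈ 0.32314
  B=237: 237/255≈0.9294 > 0.04045 → ((0.9294+0.055)/1.055)^2.4 ≈ 0.84687
  L1 = 0.2126×0.73046 + 0.7152×0.32314 + 0.0722×0.84687 ≈ 0.44755
Color 2 (147,58,17):
  R=147: 147/255≈0.5765 > 0.04045 → ((0.5765+0.055)/1.055)^2.4 ≈ 0.29177
  G=58: 58/255≈0.2275 > 0.04045 → ((0.2275+0.055)/1.055)^2.4 ≈ 0.04231
  B=17: 17/255≈0.0667 > 0.04045 → ((0.0667+0.055)/1.055)^2.4 ≈ 0.00561
  L2 = 0.2126×0.29177 + 0.7152×0.04231 + 0.0722×0.00561 ≈ 0.09270
Lighter = 0.44755, Darker = 0.09270
Ratio = (L_lighter + 0.05) / (L_darker + 0.05)
Ratio = (0.44755 + 0.05) / (0.09270 + 0.05) = 0.49755 / 0.14270 ≈ 3.4868
Ratio ≈ 3.49:1


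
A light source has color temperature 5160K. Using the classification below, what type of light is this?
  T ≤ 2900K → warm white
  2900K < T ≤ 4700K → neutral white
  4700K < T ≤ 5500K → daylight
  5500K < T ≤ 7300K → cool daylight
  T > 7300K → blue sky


Temperature: 5160K
4700K < 5160K ≤ 5500K → daylight
Classification: daylight


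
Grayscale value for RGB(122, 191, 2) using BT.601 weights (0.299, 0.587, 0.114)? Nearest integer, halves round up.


Gray = 0.299×R + 0.587×G + 0.114×B
Gray = 0.299×122 + 0.587×191 + 0.114×2
Gray = 36.478 + 112.117 + 0.228
Gray = 148.823 → round half up → 149
Gray = 149


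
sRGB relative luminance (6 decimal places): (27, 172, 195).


Linearize each channel (sRGB transfer function): c = v/255; c_lin = c/12.92 if c ≤ 0.04045, else ((c+0.055)/1.055)^2.4
  R: 27/255 ≈ 0.105882 > 0.04045 → ((0.105882+0.055)/1.055)^2.4 ≈ 0.010960
  G: 172/255 ≈ 0.674510 > 0.04045 → ((0.674510+0.055)/1.055)^2.4 ≈ 0.412543
  B: 195/255 ≈ 0.764706 > 0.04045 → ((0.764706+0.055)/1.055)^2.4 ≈ 0.545724
R_lin = 0.010960, G_lin = 0.412543, B_lin = 0.545724
L = 0.2126×R + 0.7152×G + 0.0722×B
L = 0.2126×0.010960 + 0.7152×0.412543 + 0.0722×0.545724
L ≈ 0.336782


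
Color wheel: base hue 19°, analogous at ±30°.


Base hue: 19°
Left analog: (19 - 30) mod 360 = 349°
Right analog: (19 + 30) mod 360 = 49°
Analogous hues = 349° and 49°


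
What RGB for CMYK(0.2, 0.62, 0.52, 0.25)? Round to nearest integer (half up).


R = 255 × (1-C) × (1-K) = 255 × 0.80 × 0.75 = 153
G = 255 × (1-M) × (1-K) = 255 × 0.38 × 0.75 = 72.675 → 73
B = 255 × (1-Y) × (1-K) = 255 × 0.48 × 0.75 = 91.8 → 92
= RGB(153, 73, 92)


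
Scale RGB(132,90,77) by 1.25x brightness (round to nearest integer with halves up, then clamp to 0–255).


Multiply each channel by 1.25, round half up, clamp to [0, 255]
R: 132×1.25 = 165
G: 90×1.25 = 112.5 → round → 113
B: 77×1.25 = 96.25 → round → 96
= RGB(165, 113, 96)


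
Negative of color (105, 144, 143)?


Invert: (255-R, 255-G, 255-B)
R: 255-105 = 150
G: 255-144 = 111
B: 255-143 = 112
= RGB(150, 111, 112)


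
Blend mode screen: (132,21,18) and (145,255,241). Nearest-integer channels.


Screen: C = 255 - (255-A)×(255-B)/255, rounded to nearest integer
R: 255 - (255-132)×(255-145)/255 = 255 - 13530/255 ≈ 255 - 53.059 = 201.941 → 202
G: 255 - (255-21)×(255-255)/255 = 255 - 0/255 ≈ 255 - 0.000 = 255.000 → 255
B: 255 - (255-18)×(255-241)/255 = 255 - 3318/255 ≈ 255 - 13.012 = 241.988 → 242
= RGB(202, 255, 242)


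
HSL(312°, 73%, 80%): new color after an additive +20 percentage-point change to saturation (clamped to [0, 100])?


Original S = 73%
Adjustment = +20 percentage points
New S = 73 + (20) = 93
Clamp to [0, 100] → 93
= HSL(312°, 93%, 80%)


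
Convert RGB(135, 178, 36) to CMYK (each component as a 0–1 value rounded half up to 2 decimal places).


R'=135/255≈0.5294, G'=178/255≈0.6980, B'=36/255≈0.1412
K = 1 - max(R',G',B') = 1 - 178/255 = 77/255 = 0.30196… → 0.30
(1-R'-K)/(1-K) simplifies to (max-R)/max with max = 178:
C = (178-135)/178 = 43/178 = 0.24157… → 0.24
M = (178-178)/178 = 0/178 = 0 → 0.00
Y = (178-36)/178 = 142/178 = 0.79775… → 0.80
= CMYK(0.24, 0.00, 0.80, 0.30)


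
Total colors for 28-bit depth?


Colors = 2^bits = 2^28
= 268,435,456 colors


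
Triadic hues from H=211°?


Triadic: equally spaced at 120° intervals
H1 = 211°
H2 = (211 + 120) mod 360 = 331°
H3 = (211 + 240) mod 360 = 91°
Triadic = 211°, 331°, 91°


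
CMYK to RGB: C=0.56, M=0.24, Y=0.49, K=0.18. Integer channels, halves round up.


R = 255 × (1-C) × (1-K) = 255 × 0.44 × 0.82 = 92.004 → 92
G = 255 × (1-M) × (1-K) = 255 × 0.76 × 0.82 = 158.916 → 159
B = 255 × (1-Y) × (1-K) = 255 × 0.51 × 0.82 = 106.641 → 107
= RGB(92, 159, 107)


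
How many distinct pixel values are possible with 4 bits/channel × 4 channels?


Total bits = 4 bits/channel × 4 channels = 16 bits
Distinct pixel values = 2^16
= 65,536 pixel values


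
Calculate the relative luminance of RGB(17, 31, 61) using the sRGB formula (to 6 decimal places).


Linearize each channel (sRGB transfer function): c = v/255; c_lin = c/12.92 if c ≤ 0.04045, else ((c+0.055)/1.055)^2.4
  R: 17/255 ≈ 0.066667 > 0.04045 → ((0.066667+0.055)/1.055)^2.4 ≈ 0.005605
  G: 31/255 ≈ 0.121569 > 0.04045 → ((0.121569+0.055)/1.055)^2.4 ≈ 0.013702
  B: 61/255 ≈ 0.239216 > 0.04045 → ((0.239216+0.055)/1.055)^2.4 ≈ 0.046665
R_lin = 0.005605, G_lin = 0.013702, B_lin = 0.046665
L = 0.2126×R + 0.7152×G + 0.0722×B
L = 0.2126×0.005605 + 0.7152×0.013702 + 0.0722×0.046665
L ≈ 0.014361


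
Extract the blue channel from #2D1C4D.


Color: #2D1C4D
R = 2D = 45
G = 1C = 28
B = 4D = 77
Blue = 77


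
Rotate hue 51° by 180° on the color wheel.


New hue = (H + rotation) mod 360
New hue = (51 + 180) mod 360
= 231 mod 360
= 231°


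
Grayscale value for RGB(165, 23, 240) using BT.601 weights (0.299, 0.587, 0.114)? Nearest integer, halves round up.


Gray = 0.299×R + 0.587×G + 0.114×B
Gray = 0.299×165 + 0.587×23 + 0.114×240
Gray = 49.335 + 13.501 + 27.360
Gray = 90.196 → round half up → 90
Gray = 90


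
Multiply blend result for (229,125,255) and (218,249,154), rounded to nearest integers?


Multiply: C = A×B/255, rounded to nearest integer
R: 229×218/255 = 49922/255 ≈ 195.773 → 196
G: 125×249/255 = 31125/255 ≈ 122.059 → 122
B: 255×154/255 = 39270/255 ≈ 154.000 → 154
= RGB(196, 122, 154)


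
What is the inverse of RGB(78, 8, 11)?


Invert: (255-R, 255-G, 255-B)
R: 255-78 = 177
G: 255-8 = 247
B: 255-11 = 244
= RGB(177, 247, 244)


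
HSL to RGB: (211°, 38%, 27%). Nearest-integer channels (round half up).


H=211°, S=0.38, L=0.27
C = (1-|2L-1|)×S = (1-|-0.46|)×0.38 = 0.2052
H' = H/60 = 211/60 ≈ 3.5167; X = C×(1-|H' mod 2 - 1|) = 0.09918
m = L - C/2 = 0.27 - 0.1026 = 0.1674
Sector ⌊H'⌋ = 3 → (R',G',B') = (0.0, 0.09918, 0.2052)
RGB = ((R'+m)×255, (G'+m)×255, (B'+m)×255) = (42.687, 67.9779, 95.013)
Round half up → RGB(43, 68, 95)


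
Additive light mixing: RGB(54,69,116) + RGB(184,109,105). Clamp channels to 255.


Additive: each channel = min(255, C₁+C₂)
R: 54+184 = 238 → 238
G: 69+109 = 178 → 178
B: 116+105 = 221 → 221
= RGB(238, 178, 221)


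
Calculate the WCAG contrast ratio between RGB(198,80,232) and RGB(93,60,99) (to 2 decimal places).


Linearize each sRGB channel c=v/255: c/12.92 if c ≤ 0.04045 else ((c+0.055)/1.055)^2.4
L = 0.2126×R_lin + 0.7152×G_lin + 0.0722×B_lin
Color 1 (198,80,232):
  R=198: 198/255≈0.7765 > 0.04045 → ((0.7765+0.055)/1.055)^2.4 ≈ 0.56471
  G=80: 80/255≈0.3137 > 0.04045 → ((0.3137+0.055)/1.055)^2.4 ≈ 0.08022
  B=232: 232/255≈0.9098 > 0.04045 → ((0.9098+0.055)/1.055)^2.4 ≈ 0.80695
  L1 = 0.2126×0.56471 + 0.7152×0.08022 + 0.0722×0.80695 ≈ 0.23569
Color 2 (93,60,99):
  R=93: 93/255≈0.3647 > 0.04045 → ((0.3647+0.055)/1.055)^2.4 ≈ 0.10946
  G=60: 60/255≈0.2353 > 0.04045 → ((0.2353+0.055)/1.055)^2.4 ≈ 0.04519
  B=99: 99/255≈0.3882 > 0.04045 → ((0.3882+0.055)/1.055)^2.4 ≈ 0.12477
  L2 = 0.2126×0.10946 + 0.7152×0.04519 + 0.0722×0.12477 ≈ 0.06460
Lighter = 0.23569, Darker = 0.06460
Ratio = (L_lighter + 0.05) / (L_darker + 0.05)
Ratio = (0.23569 + 0.05) / (0.06460 + 0.05) = 0.28569 / 0.11460 ≈ 2.4930
Ratio ≈ 2.49:1


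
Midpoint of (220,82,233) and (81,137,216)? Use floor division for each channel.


Midpoint: each channel = ⌊(C₁+C₂)/2⌋
R: ⌊(220+81)/2⌋ = 150
G: ⌊(82+137)/2⌋ = 109
B: ⌊(233+216)/2⌋ = 224
= RGB(150, 109, 224)


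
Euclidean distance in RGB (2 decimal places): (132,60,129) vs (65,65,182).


d = √[(R₁-R₂)² + (G₁-G₂)² + (B₁-B₂)²]
d = √[(132-65)² + (60-65)² + (129-182)²]
d = √[4489 + 25 + 2809]
d = √7323
d ≈ 85.57


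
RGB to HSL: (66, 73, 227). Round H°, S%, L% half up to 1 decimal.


Normalize: R'=66/255≈0.2588, G'=73/255≈0.2863, B'=227/255≈0.8902
Max=227/255, Min=66/255, Δ=Max-Min=161/255
L = (Max+Min)/2 = (227+66)/510 = 293/510 = 0.57450… → L = 57.5%
L > 0.5 → S = Δ/(2-Max-Min) = 161/(510-227-66) = 161/217 = 0.74193… → S = 74.2%
(the 1/255 factors cancel in S and H, so raw channel differences can be used)
Max is B' → H = 60 × ((R-G)/Δ + 4) = 60 × ((66-73)/161 + 4)
  -7/161 + 4 = -0.0434… + 4 = 3.9565…
  H = 60 × 3.9565… = 237.391…° → H = 237.4°
= HSL(237.4°, 74.2%, 57.5%)


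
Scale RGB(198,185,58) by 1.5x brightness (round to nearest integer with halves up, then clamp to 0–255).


Multiply each channel by 1.5, round half up, clamp to [0, 255]
R: 198×1.5 = 297 → clamp → 255
G: 185×1.5 = 277.5 → round → 278 → clamp → 255
B: 58×1.5 = 87
= RGB(255, 255, 87)


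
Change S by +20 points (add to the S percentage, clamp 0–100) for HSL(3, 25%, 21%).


Original S = 25%
Adjustment = +20 percentage points
New S = 25 + (20) = 45
Clamp to [0, 100] → 45
= HSL(3°, 45%, 21%)


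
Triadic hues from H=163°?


Triadic: equally spaced at 120° intervals
H1 = 163°
H2 = (163 + 120) mod 360 = 283°
H3 = (163 + 240) mod 360 = 43°
Triadic = 163°, 283°, 43°


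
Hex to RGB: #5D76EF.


5D → 93 (R)
76 → 118 (G)
EF → 239 (B)
= RGB(93, 118, 239)


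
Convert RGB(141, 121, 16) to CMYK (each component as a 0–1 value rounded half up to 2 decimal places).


R'=141/255≈0.5529, G'=121/255≈0.4745, B'=16/255≈0.0627
K = 1 - max(R',G',B') = 1 - 141/255 = 114/255 = 0.44705… → 0.45
(1-R'-K)/(1-K) simplifies to (max-R)/max with max = 141:
C = (141-141)/141 = 0/141 = 0 → 0.00
M = (141-121)/141 = 20/141 = 0.14184… → 0.14
Y = (141-16)/141 = 125/141 = 0.88652… → 0.89
= CMYK(0.00, 0.14, 0.89, 0.45)


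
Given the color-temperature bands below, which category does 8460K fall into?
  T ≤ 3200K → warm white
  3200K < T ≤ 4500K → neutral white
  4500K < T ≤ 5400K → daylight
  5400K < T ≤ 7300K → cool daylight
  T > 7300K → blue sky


Temperature: 8460K
8460K > 7300K → blue sky
Classification: blue sky


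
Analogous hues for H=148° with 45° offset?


Base hue: 148°
Left analog: (148 - 45) mod 360 = 103°
Right analog: (148 + 45) mod 360 = 193°
Analogous hues = 103° and 193°


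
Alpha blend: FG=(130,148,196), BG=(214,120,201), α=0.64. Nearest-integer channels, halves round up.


C = α×F + (1-α)×B, with 1-α = 0.36
R: 0.64×130 + 0.36×214 = 83.20 + 77.04 = 160.24 → 160
G: 0.64×148 + 0.36×120 = 94.72 + 43.20 = 137.92 → 138
B: 0.64×196 + 0.36×201 = 125.44 + 72.36 = 197.80 → 198
= RGB(160, 138, 198)


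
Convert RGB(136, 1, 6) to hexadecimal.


R = 136 → 88 (hex)
G = 1 → 01 (hex)
B = 6 → 06 (hex)
Hex = #880106


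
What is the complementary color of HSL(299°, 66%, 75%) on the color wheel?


Complement = opposite side of color wheel = hue + 180°
H' = (299 + 180) mod 360 = 119°
S and L unchanged.
= HSL(119°, 66%, 75%)


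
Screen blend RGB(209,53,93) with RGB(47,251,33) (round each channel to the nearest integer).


Screen: C = 255 - (255-A)×(255-B)/255, rounded to nearest integer
R: 255 - (255-209)×(255-47)/255 = 255 - 9568/255 ≈ 255 - 37.522 = 217.478 → 217
G: 255 - (255-53)×(255-251)/255 = 255 - 808/255 ≈ 255 - 3.169 = 251.831 → 252
B: 255 - (255-93)×(255-33)/255 = 255 - 35964/255 ≈ 255 - 141.035 = 113.965 → 114
= RGB(217, 252, 114)


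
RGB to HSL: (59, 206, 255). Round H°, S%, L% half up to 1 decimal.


Normalize: R'=59/255≈0.2314, G'=206/255≈0.8078, B'=255/255≈1.0000
Max=255/255, Min=59/255, Δ=Max-Min=196/255
L = (Max+Min)/2 = (255+59)/510 = 314/510 = 0.61568… → L = 61.6%
L > 0.5 → S = Δ/(2-Max-Min) = 196/(510-255-59) = 196/196 = 1 → S = 100.0%
(the 1/255 factors cancel in S and H, so raw channel differences can be used)
Max is B' → H = 60 × ((R-G)/Δ + 4) = 60 × ((59-206)/196 + 4)
  -147/196 + 4 = -0.75 + 4 = 3.25
  H = 60 × 3.25 = 195° → H = 195.0°
= HSL(195.0°, 100.0%, 61.6%)


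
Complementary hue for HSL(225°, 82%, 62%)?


Complement = opposite side of color wheel = hue + 180°
H' = (225 + 180) mod 360 = 45°
S and L unchanged.
= HSL(45°, 82%, 62%)


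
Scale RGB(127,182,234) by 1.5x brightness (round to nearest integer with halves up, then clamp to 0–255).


Multiply each channel by 1.5, round half up, clamp to [0, 255]
R: 127×1.5 = 190.5 → round → 191
G: 182×1.5 = 273 → clamp → 255
B: 234×1.5 = 351 → clamp → 255
= RGB(191, 255, 255)


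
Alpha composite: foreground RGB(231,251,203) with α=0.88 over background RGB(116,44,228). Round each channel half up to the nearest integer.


C = α×F + (1-α)×B, with 1-α = 0.12
R: 0.88×231 + 0.12×116 = 203.28 + 13.92 = 217.20 → 217
G: 0.88×251 + 0.12×44 = 220.88 + 5.28 = 226.16 → 226
B: 0.88×203 + 0.12×228 = 178.64 + 27.36 = 206.00 → 206
= RGB(217, 226, 206)


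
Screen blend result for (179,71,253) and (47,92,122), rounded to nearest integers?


Screen: C = 255 - (255-A)×(255-B)/255, rounded to nearest integer
R: 255 - (255-179)×(255-47)/255 = 255 - 15808/255 ≈ 255 - 61.992 = 193.008 → 193
G: 255 - (255-71)×(255-92)/255 = 255 - 29992/255 ≈ 255 - 117.616 = 137.384 → 137
B: 255 - (255-253)×(255-122)/255 = 255 - 266/255 ≈ 255 - 1.043 = 253.957 → 254
= RGB(193, 137, 254)


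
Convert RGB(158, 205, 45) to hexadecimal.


R = 158 → 9E (hex)
G = 205 → CD (hex)
B = 45 → 2D (hex)
Hex = #9ECD2D


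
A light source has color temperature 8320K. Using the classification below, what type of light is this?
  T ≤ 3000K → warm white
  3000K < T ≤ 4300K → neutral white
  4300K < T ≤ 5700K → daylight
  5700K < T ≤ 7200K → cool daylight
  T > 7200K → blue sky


Temperature: 8320K
8320K > 7200K → blue sky
Classification: blue sky


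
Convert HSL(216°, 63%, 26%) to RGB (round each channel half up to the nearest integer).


H=216°, S=0.63, L=0.26
C = (1-|2L-1|)×S = (1-|-0.48|)×0.63 = 0.3276
H' = H/60 = 216/60 ≈ 3.6000; X = C×(1-|H' mod 2 - 1|) = 0.13104
m = L - C/2 = 0.26 - 0.1638 = 0.0962
Sector ⌊H'⌋ = 3 → (R',G',B') = (0.0, 0.13104, 0.3276)
RGB = ((R'+m)×255, (G'+m)×255, (B'+m)×255) = (24.531, 57.9462, 108.069)
Round half up → RGB(25, 58, 108)


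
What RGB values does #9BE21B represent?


9B → 155 (R)
E2 → 226 (G)
1B → 27 (B)
= RGB(155, 226, 27)


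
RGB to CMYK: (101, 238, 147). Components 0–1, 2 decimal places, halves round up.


R'=101/255≈0.3961, G'=238/255≈0.9333, B'=147/255≈0.5765
K = 1 - max(R',G',B') = 1 - 238/255 = 17/255 = 0.06666… → 0.07
(1-R'-K)/(1-K) simplifies to (max-R)/max with max = 238:
C = (238-101)/238 = 137/238 = 0.57563… → 0.58
M = (238-238)/238 = 0/238 = 0 → 0.00
Y = (238-147)/238 = 91/238 = 0.38235… → 0.38
= CMYK(0.58, 0.00, 0.38, 0.07)


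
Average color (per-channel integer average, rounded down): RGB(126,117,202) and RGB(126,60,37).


Midpoint: each channel = ⌊(C₁+C₂)/2⌋
R: ⌊(126+126)/2⌋ = 126
G: ⌊(117+60)/2⌋ = 88
B: ⌊(202+37)/2⌋ = 119
= RGB(126, 88, 119)


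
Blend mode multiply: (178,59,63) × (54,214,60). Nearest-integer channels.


Multiply: C = A×B/255, rounded to nearest integer
R: 178×54/255 = 9612/255 ≈ 37.694 → 38
G: 59×214/255 = 12626/255 ≈ 49.514 → 50
B: 63×60/255 = 3780/255 ≈ 14.824 → 15
= RGB(38, 50, 15)


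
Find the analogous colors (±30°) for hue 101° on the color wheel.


Base hue: 101°
Left analog: (101 - 30) mod 360 = 71°
Right analog: (101 + 30) mod 360 = 131°
Analogous hues = 71° and 131°


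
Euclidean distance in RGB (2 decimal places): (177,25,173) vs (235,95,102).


d = √[(R₁-R₂)² + (G₁-G₂)² + (B₁-B₂)²]
d = √[(177-235)² + (25-95)² + (173-102)²]
d = √[3364 + 4900 + 5041]
d = √13305
d ≈ 115.35


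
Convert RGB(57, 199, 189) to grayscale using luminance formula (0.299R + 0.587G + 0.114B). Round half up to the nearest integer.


Gray = 0.299×R + 0.587×G + 0.114×B
Gray = 0.299×57 + 0.587×199 + 0.114×189
Gray = 17.043 + 116.813 + 21.546
Gray = 155.402 → round half up → 155
Gray = 155


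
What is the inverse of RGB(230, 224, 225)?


Invert: (255-R, 255-G, 255-B)
R: 255-230 = 25
G: 255-224 = 31
B: 255-225 = 30
= RGB(25, 31, 30)


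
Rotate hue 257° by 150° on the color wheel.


New hue = (H + rotation) mod 360
New hue = (257 + 150) mod 360
= 407 mod 360
= 47°


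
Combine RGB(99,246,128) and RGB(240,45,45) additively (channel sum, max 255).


Additive: each channel = min(255, C₁+C₂)
R: 99+240 = 339 → 255
G: 246+45 = 291 → 255
B: 128+45 = 173 → 173
= RGB(255, 255, 173)


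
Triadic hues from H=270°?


Triadic: equally spaced at 120° intervals
H1 = 270°
H2 = (270 + 120) mod 360 = 30°
H3 = (270 + 240) mod 360 = 150°
Triadic = 270°, 30°, 150°


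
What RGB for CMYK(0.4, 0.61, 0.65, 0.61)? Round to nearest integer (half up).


R = 255 × (1-C) × (1-K) = 255 × 0.60 × 0.39 = 59.67 → 60
G = 255 × (1-M) × (1-K) = 255 × 0.39 × 0.39 = 38.7855 → 39
B = 255 × (1-Y) × (1-K) = 255 × 0.35 × 0.39 = 34.8075 → 35
= RGB(60, 39, 35)


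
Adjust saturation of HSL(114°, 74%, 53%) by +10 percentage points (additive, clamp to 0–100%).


Original S = 74%
Adjustment = +10 percentage points
New S = 74 + (10) = 84
Clamp to [0, 100] → 84
= HSL(114°, 84%, 53%)


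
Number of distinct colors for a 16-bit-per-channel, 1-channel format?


Total bits = 16 bits/channel × 1 channels = 16 bits
Distinct colors = 2^16
= 65,536 colors


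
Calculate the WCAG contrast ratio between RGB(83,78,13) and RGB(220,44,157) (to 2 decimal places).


Linearize each sRGB channel c=v/255: c/12.92 if c ≤ 0.04045 else ((c+0.055)/1.055)^2.4
L = 0.2126×R_lin + 0.7152×G_lin + 0.0722×B_lin
Color 1 (83,78,13):
  R=83: 83/255≈0.3255 > 0.04045 → ((0.3255+0.055)/1.055)^2.4 ≈ 0.08650
  G=78: 78/255≈0.3059 > 0.04045 → ((0.3059+0.055)/1.055)^2.4 ≈ 0.07619
  B=13: 13/255≈0.0510 > 0.04045 → ((0.0510+0.055)/1.055)^2.4 ≈ 0.00402
  L1 = 0.2126×0.08650 + 0.7152×0.07619 + 0.0722×0.00402 ≈ 0.07317
Color 2 (220,44,157):
  R=220: 220/255≈0.8627 > 0.04045 → ((0.8627+0.055)/1.055)^2.4 ≈ 0.71569
  G=44: 44/255≈0.1725 > 0.04045 → ((0.1725+0.055)/1.055)^2.4 ≈ 0.02519
  B=157: 157/255≈0.6157 > 0.04045 → ((0.6157+0.055)/1.055)^2.4 ≈ 0.33716
  L2 = 0.2126×0.71569 + 0.7152×0.02519 + 0.0722×0.33716 ≈ 0.19451
Lighter = 0.19451, Darker = 0.07317
Ratio = (L_lighter + 0.05) / (L_darker + 0.05)
Ratio = (0.19451 + 0.05) / (0.07317 + 0.05) = 0.24451 / 0.12317 ≈ 1.9852
Ratio ≈ 1.99:1


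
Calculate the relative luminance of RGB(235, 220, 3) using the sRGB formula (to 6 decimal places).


Linearize each channel (sRGB transfer function): c = v/255; c_lin = c/12.92 if c ≤ 0.04045, else ((c+0.055)/1.055)^2.4
  R: 235/255 ≈ 0.921569 > 0.04045 → ((0.921569+0.055)/1.055)^2.4 ≈ 0.830770
  G: 220/255 ≈ 0.862745 > 0.04045 → ((0.862745+0.055)/1.055)^2.4 ≈ 0.715694
  B: 3/255 ≈ 0.011765 ≤ 0.04045 → 0.011765/12.92 ≈ 0.000911
R_lin = 0.830770, G_lin = 0.715694, B_lin = 0.000911
L = 0.2126×R + 0.7152×G + 0.0722×B
L = 0.2126×0.830770 + 0.7152×0.715694 + 0.0722×0.000911
L ≈ 0.688551


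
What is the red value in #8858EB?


Color: #8858EB
R = 88 = 136
G = 58 = 88
B = EB = 235
Red = 136


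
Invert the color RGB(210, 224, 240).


Invert: (255-R, 255-G, 255-B)
R: 255-210 = 45
G: 255-224 = 31
B: 255-240 = 15
= RGB(45, 31, 15)


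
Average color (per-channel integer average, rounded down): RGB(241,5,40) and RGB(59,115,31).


Midpoint: each channel = ⌊(C₁+C₂)/2⌋
R: ⌊(241+59)/2⌋ = 150
G: ⌊(5+115)/2⌋ = 60
B: ⌊(40+31)/2⌋ = 35
= RGB(150, 60, 35)


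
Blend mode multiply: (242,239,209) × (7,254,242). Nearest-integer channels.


Multiply: C = A×B/255, rounded to nearest integer
R: 242×7/255 = 1694/255 ≈ 6.643 → 7
G: 239×254/255 = 60706/255 ≈ 238.063 → 238
B: 209×242/255 = 50578/255 ≈ 198.345 → 198
= RGB(7, 238, 198)


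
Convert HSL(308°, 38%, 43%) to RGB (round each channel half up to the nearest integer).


H=308°, S=0.38, L=0.43
C = (1-|2L-1|)×S = (1-|-0.14|)×0.38 = 0.3268
H' = H/60 = 308/60 ≈ 5.1333; X = C×(1-|H' mod 2 - 1|) ≈ 0.2832
m = L - C/2 = 0.43 - 0.1634 = 0.2666
Sector ⌊H'⌋ = 5 → (R',G',B') = (0.3268, 0.0, ≈0.2832)
RGB = ((R'+m)×255, (G'+m)×255, (B'+m)×255) = (151.317, 67.983, 140.2058)
Round half up → RGB(151, 68, 140)


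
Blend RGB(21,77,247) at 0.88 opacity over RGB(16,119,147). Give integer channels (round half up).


C = α×F + (1-α)×B, with 1-α = 0.12
R: 0.88×21 + 0.12×16 = 18.48 + 1.92 = 20.40 → 20
G: 0.88×77 + 0.12×119 = 67.76 + 14.28 = 82.04 → 82
B: 0.88×247 + 0.12×147 = 217.36 + 17.64 = 235.00 → 235
= RGB(20, 82, 235)


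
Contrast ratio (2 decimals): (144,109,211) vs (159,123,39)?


Linearize each sRGB channel c=v/255: c/12.92 if c ≤ 0.04045 else ((c+0.055)/1.055)^2.4
L = 0.2126×R_lin + 0.7152×G_lin + 0.0722×B_lin
Color 1 (144,109,211):
  R=144: 144/255≈0.5647 > 0.04045 → ((0.5647+0.055)/1.055)^2.4 ≈ 0.27889
  G=109: 109/255≈0.4275 > 0.04045 → ((0.4275+0.055)/1.055)^2.4 ≈ 0.15293
  B=211: 211/255≈0.8275 > 0.04045 → ((0.8275+0.055)/1.055)^2.4 ≈ 0.65141
  L1 = 0.2126×0.27889 + 0.7152×0.15293 + 0.0722×0.65141 ≈ 0.21570
Color 2 (159,123,39):
  R=159: 159/255≈0.6235 > 0.04045 → ((0.6235+0.055)/1.055)^2.4 ≈ 0.34670
  G=123: 123/255≈0.4824 > 0.04045 → ((0.4824+0.055)/1.055)^2.4 ≈ 0.19807
  B=39: 39/255≈0.1529 > 0.04045 → ((0.1529+0.055)/1.055)^2.4 ≈ 0.02029
  L2 = 0.2126×0.34670 + 0.7152×0.19807 + 0.0722×0.02029 ≈ 0.21683
Lighter = 0.21683, Darker = 0.21570
Ratio = (L_lighter + 0.05) / (L_darker + 0.05)
Ratio = (0.21683 + 0.05) / (0.21570 + 0.05) = 0.26683 / 0.26570 ≈ 1.0043
Ratio ≈ 1.00:1


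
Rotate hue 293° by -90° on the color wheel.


New hue = (H + rotation) mod 360
New hue = (293 -90) mod 360
= 203 mod 360
= 203°


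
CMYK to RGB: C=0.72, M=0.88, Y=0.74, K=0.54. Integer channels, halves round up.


R = 255 × (1-C) × (1-K) = 255 × 0.28 × 0.46 = 32.844 → 33
G = 255 × (1-M) × (1-K) = 255 × 0.12 × 0.46 = 14.076 → 14
B = 255 × (1-Y) × (1-K) = 255 × 0.26 × 0.46 = 30.498 → 30
= RGB(33, 14, 30)


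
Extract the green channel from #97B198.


Color: #97B198
R = 97 = 151
G = B1 = 177
B = 98 = 152
Green = 177


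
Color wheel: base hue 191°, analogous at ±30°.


Base hue: 191°
Left analog: (191 - 30) mod 360 = 161°
Right analog: (191 + 30) mod 360 = 221°
Analogous hues = 161° and 221°


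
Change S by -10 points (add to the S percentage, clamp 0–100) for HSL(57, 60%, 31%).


Original S = 60%
Adjustment = -10 percentage points
New S = 60 + (-10) = 50
Clamp to [0, 100] → 50
= HSL(57°, 50%, 31%)


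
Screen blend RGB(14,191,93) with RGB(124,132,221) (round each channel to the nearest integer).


Screen: C = 255 - (255-A)×(255-B)/255, rounded to nearest integer
R: 255 - (255-14)×(255-124)/255 = 255 - 31571/255 ≈ 255 - 123.808 = 131.192 → 131
G: 255 - (255-191)×(255-132)/255 = 255 - 7872/255 ≈ 255 - 30.871 = 224.129 → 224
B: 255 - (255-93)×(255-221)/255 = 255 - 5508/255 ≈ 255 - 21.600 = 233.400 → 233
= RGB(131, 224, 233)


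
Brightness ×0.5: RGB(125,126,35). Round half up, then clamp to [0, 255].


Multiply each channel by 0.5, round half up, clamp to [0, 255]
R: 125×0.5 = 62.5 → round → 63
G: 126×0.5 = 63
B: 35×0.5 = 17.5 → round → 18
= RGB(63, 63, 18)


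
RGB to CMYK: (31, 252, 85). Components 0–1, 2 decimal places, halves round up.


R'=31/255≈0.1216, G'=252/255≈0.9882, B'=85/255≈0.3333
K = 1 - max(R',G',B') = 1 - 252/255 = 3/255 = 0.01176… → 0.01
(1-R'-K)/(1-K) simplifies to (max-R)/max with max = 252:
C = (252-31)/252 = 221/252 = 0.87698… → 0.88
M = (252-252)/252 = 0/252 = 0 → 0.00
Y = (252-85)/252 = 167/252 = 0.66269… → 0.66
= CMYK(0.88, 0.00, 0.66, 0.01)


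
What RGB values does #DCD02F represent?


DC → 220 (R)
D0 → 208 (G)
2F → 47 (B)
= RGB(220, 208, 47)


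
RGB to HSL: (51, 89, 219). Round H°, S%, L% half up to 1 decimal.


Normalize: R'=51/255≈0.2000, G'=89/255≈0.3490, B'=219/255≈0.8588
Max=219/255, Min=51/255, Δ=Max-Min=168/255
L = (Max+Min)/2 = (219+51)/510 = 270/510 = 0.52941… → L = 52.9%
L > 0.5 → S = Δ/(2-Max-Min) = 168/(510-219-51) = 168/240 = 0.7 → S = 70.0%
(the 1/255 factors cancel in S and H, so raw channel differences can be used)
Max is B' → H = 60 × ((R-G)/Δ + 4) = 60 × ((51-89)/168 + 4)
  -38/168 + 4 = -0.2261… + 4 = 3.7738…
  H = 60 × 3.7738… = 226.428…° → H = 226.4°
= HSL(226.4°, 70.0%, 52.9%)
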